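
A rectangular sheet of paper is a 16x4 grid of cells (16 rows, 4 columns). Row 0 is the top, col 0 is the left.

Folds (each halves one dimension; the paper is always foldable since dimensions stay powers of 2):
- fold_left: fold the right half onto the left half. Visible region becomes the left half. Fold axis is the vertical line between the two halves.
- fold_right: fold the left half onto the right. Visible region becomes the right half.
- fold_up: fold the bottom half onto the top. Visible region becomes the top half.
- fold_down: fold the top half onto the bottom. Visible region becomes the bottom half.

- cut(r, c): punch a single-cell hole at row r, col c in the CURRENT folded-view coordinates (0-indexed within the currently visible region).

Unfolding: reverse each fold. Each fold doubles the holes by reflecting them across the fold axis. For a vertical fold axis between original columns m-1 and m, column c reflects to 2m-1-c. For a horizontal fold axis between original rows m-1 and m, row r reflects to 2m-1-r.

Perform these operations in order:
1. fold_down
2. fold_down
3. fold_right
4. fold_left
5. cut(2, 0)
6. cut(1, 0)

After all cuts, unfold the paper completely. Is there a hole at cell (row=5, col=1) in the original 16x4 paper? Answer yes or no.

Op 1 fold_down: fold axis h@8; visible region now rows[8,16) x cols[0,4) = 8x4
Op 2 fold_down: fold axis h@12; visible region now rows[12,16) x cols[0,4) = 4x4
Op 3 fold_right: fold axis v@2; visible region now rows[12,16) x cols[2,4) = 4x2
Op 4 fold_left: fold axis v@3; visible region now rows[12,16) x cols[2,3) = 4x1
Op 5 cut(2, 0): punch at orig (14,2); cuts so far [(14, 2)]; region rows[12,16) x cols[2,3) = 4x1
Op 6 cut(1, 0): punch at orig (13,2); cuts so far [(13, 2), (14, 2)]; region rows[12,16) x cols[2,3) = 4x1
Unfold 1 (reflect across v@3): 4 holes -> [(13, 2), (13, 3), (14, 2), (14, 3)]
Unfold 2 (reflect across v@2): 8 holes -> [(13, 0), (13, 1), (13, 2), (13, 3), (14, 0), (14, 1), (14, 2), (14, 3)]
Unfold 3 (reflect across h@12): 16 holes -> [(9, 0), (9, 1), (9, 2), (9, 3), (10, 0), (10, 1), (10, 2), (10, 3), (13, 0), (13, 1), (13, 2), (13, 3), (14, 0), (14, 1), (14, 2), (14, 3)]
Unfold 4 (reflect across h@8): 32 holes -> [(1, 0), (1, 1), (1, 2), (1, 3), (2, 0), (2, 1), (2, 2), (2, 3), (5, 0), (5, 1), (5, 2), (5, 3), (6, 0), (6, 1), (6, 2), (6, 3), (9, 0), (9, 1), (9, 2), (9, 3), (10, 0), (10, 1), (10, 2), (10, 3), (13, 0), (13, 1), (13, 2), (13, 3), (14, 0), (14, 1), (14, 2), (14, 3)]
Holes: [(1, 0), (1, 1), (1, 2), (1, 3), (2, 0), (2, 1), (2, 2), (2, 3), (5, 0), (5, 1), (5, 2), (5, 3), (6, 0), (6, 1), (6, 2), (6, 3), (9, 0), (9, 1), (9, 2), (9, 3), (10, 0), (10, 1), (10, 2), (10, 3), (13, 0), (13, 1), (13, 2), (13, 3), (14, 0), (14, 1), (14, 2), (14, 3)]

Answer: yes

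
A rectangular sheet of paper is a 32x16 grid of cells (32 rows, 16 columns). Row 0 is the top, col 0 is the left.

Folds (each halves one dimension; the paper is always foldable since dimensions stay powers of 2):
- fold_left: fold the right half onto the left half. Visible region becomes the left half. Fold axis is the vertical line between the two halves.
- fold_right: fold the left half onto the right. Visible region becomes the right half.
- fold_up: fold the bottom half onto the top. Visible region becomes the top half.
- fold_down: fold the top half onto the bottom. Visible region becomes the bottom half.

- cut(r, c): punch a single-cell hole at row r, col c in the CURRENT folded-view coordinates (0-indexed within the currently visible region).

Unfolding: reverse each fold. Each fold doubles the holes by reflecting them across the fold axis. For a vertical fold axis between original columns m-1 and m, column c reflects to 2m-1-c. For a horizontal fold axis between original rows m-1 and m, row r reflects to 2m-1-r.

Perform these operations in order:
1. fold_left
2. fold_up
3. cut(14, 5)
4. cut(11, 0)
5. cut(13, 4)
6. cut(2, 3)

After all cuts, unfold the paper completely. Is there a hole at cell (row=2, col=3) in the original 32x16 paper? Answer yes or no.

Op 1 fold_left: fold axis v@8; visible region now rows[0,32) x cols[0,8) = 32x8
Op 2 fold_up: fold axis h@16; visible region now rows[0,16) x cols[0,8) = 16x8
Op 3 cut(14, 5): punch at orig (14,5); cuts so far [(14, 5)]; region rows[0,16) x cols[0,8) = 16x8
Op 4 cut(11, 0): punch at orig (11,0); cuts so far [(11, 0), (14, 5)]; region rows[0,16) x cols[0,8) = 16x8
Op 5 cut(13, 4): punch at orig (13,4); cuts so far [(11, 0), (13, 4), (14, 5)]; region rows[0,16) x cols[0,8) = 16x8
Op 6 cut(2, 3): punch at orig (2,3); cuts so far [(2, 3), (11, 0), (13, 4), (14, 5)]; region rows[0,16) x cols[0,8) = 16x8
Unfold 1 (reflect across h@16): 8 holes -> [(2, 3), (11, 0), (13, 4), (14, 5), (17, 5), (18, 4), (20, 0), (29, 3)]
Unfold 2 (reflect across v@8): 16 holes -> [(2, 3), (2, 12), (11, 0), (11, 15), (13, 4), (13, 11), (14, 5), (14, 10), (17, 5), (17, 10), (18, 4), (18, 11), (20, 0), (20, 15), (29, 3), (29, 12)]
Holes: [(2, 3), (2, 12), (11, 0), (11, 15), (13, 4), (13, 11), (14, 5), (14, 10), (17, 5), (17, 10), (18, 4), (18, 11), (20, 0), (20, 15), (29, 3), (29, 12)]

Answer: yes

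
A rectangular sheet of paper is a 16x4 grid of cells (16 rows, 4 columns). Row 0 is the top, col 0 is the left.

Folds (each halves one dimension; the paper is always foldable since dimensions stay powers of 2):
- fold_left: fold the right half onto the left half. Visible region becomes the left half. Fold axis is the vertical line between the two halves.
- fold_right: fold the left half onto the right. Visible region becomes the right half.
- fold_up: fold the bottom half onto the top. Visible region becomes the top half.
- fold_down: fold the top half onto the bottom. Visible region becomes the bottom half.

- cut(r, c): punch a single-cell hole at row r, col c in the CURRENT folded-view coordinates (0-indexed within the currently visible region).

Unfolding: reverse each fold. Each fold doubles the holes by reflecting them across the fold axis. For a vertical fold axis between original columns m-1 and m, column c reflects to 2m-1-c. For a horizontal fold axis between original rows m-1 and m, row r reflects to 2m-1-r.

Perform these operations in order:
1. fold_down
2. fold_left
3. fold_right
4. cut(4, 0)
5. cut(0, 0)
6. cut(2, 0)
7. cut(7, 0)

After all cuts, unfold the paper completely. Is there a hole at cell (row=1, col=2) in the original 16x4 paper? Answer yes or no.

Op 1 fold_down: fold axis h@8; visible region now rows[8,16) x cols[0,4) = 8x4
Op 2 fold_left: fold axis v@2; visible region now rows[8,16) x cols[0,2) = 8x2
Op 3 fold_right: fold axis v@1; visible region now rows[8,16) x cols[1,2) = 8x1
Op 4 cut(4, 0): punch at orig (12,1); cuts so far [(12, 1)]; region rows[8,16) x cols[1,2) = 8x1
Op 5 cut(0, 0): punch at orig (8,1); cuts so far [(8, 1), (12, 1)]; region rows[8,16) x cols[1,2) = 8x1
Op 6 cut(2, 0): punch at orig (10,1); cuts so far [(8, 1), (10, 1), (12, 1)]; region rows[8,16) x cols[1,2) = 8x1
Op 7 cut(7, 0): punch at orig (15,1); cuts so far [(8, 1), (10, 1), (12, 1), (15, 1)]; region rows[8,16) x cols[1,2) = 8x1
Unfold 1 (reflect across v@1): 8 holes -> [(8, 0), (8, 1), (10, 0), (10, 1), (12, 0), (12, 1), (15, 0), (15, 1)]
Unfold 2 (reflect across v@2): 16 holes -> [(8, 0), (8, 1), (8, 2), (8, 3), (10, 0), (10, 1), (10, 2), (10, 3), (12, 0), (12, 1), (12, 2), (12, 3), (15, 0), (15, 1), (15, 2), (15, 3)]
Unfold 3 (reflect across h@8): 32 holes -> [(0, 0), (0, 1), (0, 2), (0, 3), (3, 0), (3, 1), (3, 2), (3, 3), (5, 0), (5, 1), (5, 2), (5, 3), (7, 0), (7, 1), (7, 2), (7, 3), (8, 0), (8, 1), (8, 2), (8, 3), (10, 0), (10, 1), (10, 2), (10, 3), (12, 0), (12, 1), (12, 2), (12, 3), (15, 0), (15, 1), (15, 2), (15, 3)]
Holes: [(0, 0), (0, 1), (0, 2), (0, 3), (3, 0), (3, 1), (3, 2), (3, 3), (5, 0), (5, 1), (5, 2), (5, 3), (7, 0), (7, 1), (7, 2), (7, 3), (8, 0), (8, 1), (8, 2), (8, 3), (10, 0), (10, 1), (10, 2), (10, 3), (12, 0), (12, 1), (12, 2), (12, 3), (15, 0), (15, 1), (15, 2), (15, 3)]

Answer: no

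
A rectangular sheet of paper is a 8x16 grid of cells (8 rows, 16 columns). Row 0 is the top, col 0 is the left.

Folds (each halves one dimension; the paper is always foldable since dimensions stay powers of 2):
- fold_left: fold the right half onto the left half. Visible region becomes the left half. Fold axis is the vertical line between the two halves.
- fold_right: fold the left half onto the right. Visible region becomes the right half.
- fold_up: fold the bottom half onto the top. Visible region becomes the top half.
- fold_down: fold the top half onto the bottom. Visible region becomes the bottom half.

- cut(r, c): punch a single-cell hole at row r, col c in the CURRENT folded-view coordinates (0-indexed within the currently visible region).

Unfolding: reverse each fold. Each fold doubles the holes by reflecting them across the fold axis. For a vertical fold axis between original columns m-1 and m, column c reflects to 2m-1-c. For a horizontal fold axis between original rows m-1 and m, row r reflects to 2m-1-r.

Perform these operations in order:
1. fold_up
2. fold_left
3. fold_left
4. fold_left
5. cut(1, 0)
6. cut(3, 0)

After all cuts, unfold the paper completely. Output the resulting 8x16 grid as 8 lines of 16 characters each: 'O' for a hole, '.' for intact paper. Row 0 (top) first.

Op 1 fold_up: fold axis h@4; visible region now rows[0,4) x cols[0,16) = 4x16
Op 2 fold_left: fold axis v@8; visible region now rows[0,4) x cols[0,8) = 4x8
Op 3 fold_left: fold axis v@4; visible region now rows[0,4) x cols[0,4) = 4x4
Op 4 fold_left: fold axis v@2; visible region now rows[0,4) x cols[0,2) = 4x2
Op 5 cut(1, 0): punch at orig (1,0); cuts so far [(1, 0)]; region rows[0,4) x cols[0,2) = 4x2
Op 6 cut(3, 0): punch at orig (3,0); cuts so far [(1, 0), (3, 0)]; region rows[0,4) x cols[0,2) = 4x2
Unfold 1 (reflect across v@2): 4 holes -> [(1, 0), (1, 3), (3, 0), (3, 3)]
Unfold 2 (reflect across v@4): 8 holes -> [(1, 0), (1, 3), (1, 4), (1, 7), (3, 0), (3, 3), (3, 4), (3, 7)]
Unfold 3 (reflect across v@8): 16 holes -> [(1, 0), (1, 3), (1, 4), (1, 7), (1, 8), (1, 11), (1, 12), (1, 15), (3, 0), (3, 3), (3, 4), (3, 7), (3, 8), (3, 11), (3, 12), (3, 15)]
Unfold 4 (reflect across h@4): 32 holes -> [(1, 0), (1, 3), (1, 4), (1, 7), (1, 8), (1, 11), (1, 12), (1, 15), (3, 0), (3, 3), (3, 4), (3, 7), (3, 8), (3, 11), (3, 12), (3, 15), (4, 0), (4, 3), (4, 4), (4, 7), (4, 8), (4, 11), (4, 12), (4, 15), (6, 0), (6, 3), (6, 4), (6, 7), (6, 8), (6, 11), (6, 12), (6, 15)]

Answer: ................
O..OO..OO..OO..O
................
O..OO..OO..OO..O
O..OO..OO..OO..O
................
O..OO..OO..OO..O
................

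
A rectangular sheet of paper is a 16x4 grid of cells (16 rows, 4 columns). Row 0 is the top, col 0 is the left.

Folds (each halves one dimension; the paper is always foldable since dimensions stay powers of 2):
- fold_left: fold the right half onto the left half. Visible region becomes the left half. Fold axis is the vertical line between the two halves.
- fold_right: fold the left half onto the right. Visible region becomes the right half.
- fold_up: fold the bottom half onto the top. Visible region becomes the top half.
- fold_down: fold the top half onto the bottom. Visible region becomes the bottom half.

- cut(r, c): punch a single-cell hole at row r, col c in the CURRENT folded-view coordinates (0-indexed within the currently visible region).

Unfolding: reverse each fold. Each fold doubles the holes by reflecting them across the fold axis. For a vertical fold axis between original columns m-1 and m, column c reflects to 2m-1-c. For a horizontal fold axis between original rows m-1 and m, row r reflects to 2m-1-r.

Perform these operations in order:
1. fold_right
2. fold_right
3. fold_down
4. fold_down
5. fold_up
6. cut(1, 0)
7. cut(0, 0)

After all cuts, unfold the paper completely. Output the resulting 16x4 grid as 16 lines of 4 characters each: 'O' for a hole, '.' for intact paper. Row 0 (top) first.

Answer: OOOO
OOOO
OOOO
OOOO
OOOO
OOOO
OOOO
OOOO
OOOO
OOOO
OOOO
OOOO
OOOO
OOOO
OOOO
OOOO

Derivation:
Op 1 fold_right: fold axis v@2; visible region now rows[0,16) x cols[2,4) = 16x2
Op 2 fold_right: fold axis v@3; visible region now rows[0,16) x cols[3,4) = 16x1
Op 3 fold_down: fold axis h@8; visible region now rows[8,16) x cols[3,4) = 8x1
Op 4 fold_down: fold axis h@12; visible region now rows[12,16) x cols[3,4) = 4x1
Op 5 fold_up: fold axis h@14; visible region now rows[12,14) x cols[3,4) = 2x1
Op 6 cut(1, 0): punch at orig (13,3); cuts so far [(13, 3)]; region rows[12,14) x cols[3,4) = 2x1
Op 7 cut(0, 0): punch at orig (12,3); cuts so far [(12, 3), (13, 3)]; region rows[12,14) x cols[3,4) = 2x1
Unfold 1 (reflect across h@14): 4 holes -> [(12, 3), (13, 3), (14, 3), (15, 3)]
Unfold 2 (reflect across h@12): 8 holes -> [(8, 3), (9, 3), (10, 3), (11, 3), (12, 3), (13, 3), (14, 3), (15, 3)]
Unfold 3 (reflect across h@8): 16 holes -> [(0, 3), (1, 3), (2, 3), (3, 3), (4, 3), (5, 3), (6, 3), (7, 3), (8, 3), (9, 3), (10, 3), (11, 3), (12, 3), (13, 3), (14, 3), (15, 3)]
Unfold 4 (reflect across v@3): 32 holes -> [(0, 2), (0, 3), (1, 2), (1, 3), (2, 2), (2, 3), (3, 2), (3, 3), (4, 2), (4, 3), (5, 2), (5, 3), (6, 2), (6, 3), (7, 2), (7, 3), (8, 2), (8, 3), (9, 2), (9, 3), (10, 2), (10, 3), (11, 2), (11, 3), (12, 2), (12, 3), (13, 2), (13, 3), (14, 2), (14, 3), (15, 2), (15, 3)]
Unfold 5 (reflect across v@2): 64 holes -> [(0, 0), (0, 1), (0, 2), (0, 3), (1, 0), (1, 1), (1, 2), (1, 3), (2, 0), (2, 1), (2, 2), (2, 3), (3, 0), (3, 1), (3, 2), (3, 3), (4, 0), (4, 1), (4, 2), (4, 3), (5, 0), (5, 1), (5, 2), (5, 3), (6, 0), (6, 1), (6, 2), (6, 3), (7, 0), (7, 1), (7, 2), (7, 3), (8, 0), (8, 1), (8, 2), (8, 3), (9, 0), (9, 1), (9, 2), (9, 3), (10, 0), (10, 1), (10, 2), (10, 3), (11, 0), (11, 1), (11, 2), (11, 3), (12, 0), (12, 1), (12, 2), (12, 3), (13, 0), (13, 1), (13, 2), (13, 3), (14, 0), (14, 1), (14, 2), (14, 3), (15, 0), (15, 1), (15, 2), (15, 3)]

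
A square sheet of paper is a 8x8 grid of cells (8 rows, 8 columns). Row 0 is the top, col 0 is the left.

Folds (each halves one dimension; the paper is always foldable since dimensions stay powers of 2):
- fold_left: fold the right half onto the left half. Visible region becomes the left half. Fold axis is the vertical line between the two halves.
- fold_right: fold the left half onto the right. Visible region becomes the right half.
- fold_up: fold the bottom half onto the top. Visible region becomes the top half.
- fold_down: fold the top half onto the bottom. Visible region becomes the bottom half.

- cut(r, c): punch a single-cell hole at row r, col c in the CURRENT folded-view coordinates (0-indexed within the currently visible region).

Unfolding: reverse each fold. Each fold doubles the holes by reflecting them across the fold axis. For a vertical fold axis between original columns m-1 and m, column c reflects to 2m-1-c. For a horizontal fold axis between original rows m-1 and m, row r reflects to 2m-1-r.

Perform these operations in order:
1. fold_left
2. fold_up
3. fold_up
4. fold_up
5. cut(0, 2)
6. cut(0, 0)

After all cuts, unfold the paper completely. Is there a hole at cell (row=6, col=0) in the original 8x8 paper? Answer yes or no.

Answer: yes

Derivation:
Op 1 fold_left: fold axis v@4; visible region now rows[0,8) x cols[0,4) = 8x4
Op 2 fold_up: fold axis h@4; visible region now rows[0,4) x cols[0,4) = 4x4
Op 3 fold_up: fold axis h@2; visible region now rows[0,2) x cols[0,4) = 2x4
Op 4 fold_up: fold axis h@1; visible region now rows[0,1) x cols[0,4) = 1x4
Op 5 cut(0, 2): punch at orig (0,2); cuts so far [(0, 2)]; region rows[0,1) x cols[0,4) = 1x4
Op 6 cut(0, 0): punch at orig (0,0); cuts so far [(0, 0), (0, 2)]; region rows[0,1) x cols[0,4) = 1x4
Unfold 1 (reflect across h@1): 4 holes -> [(0, 0), (0, 2), (1, 0), (1, 2)]
Unfold 2 (reflect across h@2): 8 holes -> [(0, 0), (0, 2), (1, 0), (1, 2), (2, 0), (2, 2), (3, 0), (3, 2)]
Unfold 3 (reflect across h@4): 16 holes -> [(0, 0), (0, 2), (1, 0), (1, 2), (2, 0), (2, 2), (3, 0), (3, 2), (4, 0), (4, 2), (5, 0), (5, 2), (6, 0), (6, 2), (7, 0), (7, 2)]
Unfold 4 (reflect across v@4): 32 holes -> [(0, 0), (0, 2), (0, 5), (0, 7), (1, 0), (1, 2), (1, 5), (1, 7), (2, 0), (2, 2), (2, 5), (2, 7), (3, 0), (3, 2), (3, 5), (3, 7), (4, 0), (4, 2), (4, 5), (4, 7), (5, 0), (5, 2), (5, 5), (5, 7), (6, 0), (6, 2), (6, 5), (6, 7), (7, 0), (7, 2), (7, 5), (7, 7)]
Holes: [(0, 0), (0, 2), (0, 5), (0, 7), (1, 0), (1, 2), (1, 5), (1, 7), (2, 0), (2, 2), (2, 5), (2, 7), (3, 0), (3, 2), (3, 5), (3, 7), (4, 0), (4, 2), (4, 5), (4, 7), (5, 0), (5, 2), (5, 5), (5, 7), (6, 0), (6, 2), (6, 5), (6, 7), (7, 0), (7, 2), (7, 5), (7, 7)]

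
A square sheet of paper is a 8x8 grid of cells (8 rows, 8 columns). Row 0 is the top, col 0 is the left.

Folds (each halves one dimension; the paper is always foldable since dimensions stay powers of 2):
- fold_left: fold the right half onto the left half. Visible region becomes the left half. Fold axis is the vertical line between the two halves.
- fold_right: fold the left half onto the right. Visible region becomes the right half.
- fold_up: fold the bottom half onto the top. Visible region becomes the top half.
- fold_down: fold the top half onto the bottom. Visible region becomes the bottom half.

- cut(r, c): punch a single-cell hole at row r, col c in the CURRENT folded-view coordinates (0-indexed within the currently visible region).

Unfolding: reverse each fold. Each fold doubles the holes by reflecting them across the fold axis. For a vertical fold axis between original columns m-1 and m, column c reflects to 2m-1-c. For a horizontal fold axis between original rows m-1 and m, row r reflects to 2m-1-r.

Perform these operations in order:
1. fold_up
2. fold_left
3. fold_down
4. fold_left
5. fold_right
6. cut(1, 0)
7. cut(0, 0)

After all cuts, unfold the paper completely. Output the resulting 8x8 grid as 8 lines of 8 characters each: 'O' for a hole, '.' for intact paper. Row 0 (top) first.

Answer: OOOOOOOO
OOOOOOOO
OOOOOOOO
OOOOOOOO
OOOOOOOO
OOOOOOOO
OOOOOOOO
OOOOOOOO

Derivation:
Op 1 fold_up: fold axis h@4; visible region now rows[0,4) x cols[0,8) = 4x8
Op 2 fold_left: fold axis v@4; visible region now rows[0,4) x cols[0,4) = 4x4
Op 3 fold_down: fold axis h@2; visible region now rows[2,4) x cols[0,4) = 2x4
Op 4 fold_left: fold axis v@2; visible region now rows[2,4) x cols[0,2) = 2x2
Op 5 fold_right: fold axis v@1; visible region now rows[2,4) x cols[1,2) = 2x1
Op 6 cut(1, 0): punch at orig (3,1); cuts so far [(3, 1)]; region rows[2,4) x cols[1,2) = 2x1
Op 7 cut(0, 0): punch at orig (2,1); cuts so far [(2, 1), (3, 1)]; region rows[2,4) x cols[1,2) = 2x1
Unfold 1 (reflect across v@1): 4 holes -> [(2, 0), (2, 1), (3, 0), (3, 1)]
Unfold 2 (reflect across v@2): 8 holes -> [(2, 0), (2, 1), (2, 2), (2, 3), (3, 0), (3, 1), (3, 2), (3, 3)]
Unfold 3 (reflect across h@2): 16 holes -> [(0, 0), (0, 1), (0, 2), (0, 3), (1, 0), (1, 1), (1, 2), (1, 3), (2, 0), (2, 1), (2, 2), (2, 3), (3, 0), (3, 1), (3, 2), (3, 3)]
Unfold 4 (reflect across v@4): 32 holes -> [(0, 0), (0, 1), (0, 2), (0, 3), (0, 4), (0, 5), (0, 6), (0, 7), (1, 0), (1, 1), (1, 2), (1, 3), (1, 4), (1, 5), (1, 6), (1, 7), (2, 0), (2, 1), (2, 2), (2, 3), (2, 4), (2, 5), (2, 6), (2, 7), (3, 0), (3, 1), (3, 2), (3, 3), (3, 4), (3, 5), (3, 6), (3, 7)]
Unfold 5 (reflect across h@4): 64 holes -> [(0, 0), (0, 1), (0, 2), (0, 3), (0, 4), (0, 5), (0, 6), (0, 7), (1, 0), (1, 1), (1, 2), (1, 3), (1, 4), (1, 5), (1, 6), (1, 7), (2, 0), (2, 1), (2, 2), (2, 3), (2, 4), (2, 5), (2, 6), (2, 7), (3, 0), (3, 1), (3, 2), (3, 3), (3, 4), (3, 5), (3, 6), (3, 7), (4, 0), (4, 1), (4, 2), (4, 3), (4, 4), (4, 5), (4, 6), (4, 7), (5, 0), (5, 1), (5, 2), (5, 3), (5, 4), (5, 5), (5, 6), (5, 7), (6, 0), (6, 1), (6, 2), (6, 3), (6, 4), (6, 5), (6, 6), (6, 7), (7, 0), (7, 1), (7, 2), (7, 3), (7, 4), (7, 5), (7, 6), (7, 7)]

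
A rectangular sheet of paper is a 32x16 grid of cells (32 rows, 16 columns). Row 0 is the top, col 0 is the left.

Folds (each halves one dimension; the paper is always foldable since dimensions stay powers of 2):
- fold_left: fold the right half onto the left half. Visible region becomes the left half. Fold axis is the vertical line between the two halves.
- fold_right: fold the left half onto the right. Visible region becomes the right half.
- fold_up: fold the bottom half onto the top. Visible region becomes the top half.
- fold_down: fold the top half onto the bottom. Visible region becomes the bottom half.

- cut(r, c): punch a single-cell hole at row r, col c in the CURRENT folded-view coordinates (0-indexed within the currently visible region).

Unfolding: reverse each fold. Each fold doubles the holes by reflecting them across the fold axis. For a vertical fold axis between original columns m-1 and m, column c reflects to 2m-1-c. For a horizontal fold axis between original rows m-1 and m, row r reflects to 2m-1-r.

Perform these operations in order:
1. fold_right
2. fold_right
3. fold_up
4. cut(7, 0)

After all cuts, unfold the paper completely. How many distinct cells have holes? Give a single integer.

Op 1 fold_right: fold axis v@8; visible region now rows[0,32) x cols[8,16) = 32x8
Op 2 fold_right: fold axis v@12; visible region now rows[0,32) x cols[12,16) = 32x4
Op 3 fold_up: fold axis h@16; visible region now rows[0,16) x cols[12,16) = 16x4
Op 4 cut(7, 0): punch at orig (7,12); cuts so far [(7, 12)]; region rows[0,16) x cols[12,16) = 16x4
Unfold 1 (reflect across h@16): 2 holes -> [(7, 12), (24, 12)]
Unfold 2 (reflect across v@12): 4 holes -> [(7, 11), (7, 12), (24, 11), (24, 12)]
Unfold 3 (reflect across v@8): 8 holes -> [(7, 3), (7, 4), (7, 11), (7, 12), (24, 3), (24, 4), (24, 11), (24, 12)]

Answer: 8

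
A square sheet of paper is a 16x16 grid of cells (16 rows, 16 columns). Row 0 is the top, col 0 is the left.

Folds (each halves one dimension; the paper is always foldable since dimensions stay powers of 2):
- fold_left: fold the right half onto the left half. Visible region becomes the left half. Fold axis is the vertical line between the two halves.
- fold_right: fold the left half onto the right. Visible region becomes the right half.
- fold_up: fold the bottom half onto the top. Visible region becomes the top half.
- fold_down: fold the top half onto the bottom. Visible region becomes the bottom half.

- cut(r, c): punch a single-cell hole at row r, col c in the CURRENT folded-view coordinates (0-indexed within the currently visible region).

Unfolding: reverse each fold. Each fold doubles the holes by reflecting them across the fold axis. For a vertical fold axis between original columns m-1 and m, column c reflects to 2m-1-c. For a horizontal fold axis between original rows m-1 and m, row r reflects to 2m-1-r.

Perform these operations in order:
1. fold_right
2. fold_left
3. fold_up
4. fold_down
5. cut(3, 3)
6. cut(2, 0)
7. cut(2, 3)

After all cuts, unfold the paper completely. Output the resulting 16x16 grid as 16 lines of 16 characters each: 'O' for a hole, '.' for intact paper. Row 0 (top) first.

Answer: ...OO......OO...
O..OO..OO..OO..O
................
................
................
................
O..OO..OO..OO..O
...OO......OO...
...OO......OO...
O..OO..OO..OO..O
................
................
................
................
O..OO..OO..OO..O
...OO......OO...

Derivation:
Op 1 fold_right: fold axis v@8; visible region now rows[0,16) x cols[8,16) = 16x8
Op 2 fold_left: fold axis v@12; visible region now rows[0,16) x cols[8,12) = 16x4
Op 3 fold_up: fold axis h@8; visible region now rows[0,8) x cols[8,12) = 8x4
Op 4 fold_down: fold axis h@4; visible region now rows[4,8) x cols[8,12) = 4x4
Op 5 cut(3, 3): punch at orig (7,11); cuts so far [(7, 11)]; region rows[4,8) x cols[8,12) = 4x4
Op 6 cut(2, 0): punch at orig (6,8); cuts so far [(6, 8), (7, 11)]; region rows[4,8) x cols[8,12) = 4x4
Op 7 cut(2, 3): punch at orig (6,11); cuts so far [(6, 8), (6, 11), (7, 11)]; region rows[4,8) x cols[8,12) = 4x4
Unfold 1 (reflect across h@4): 6 holes -> [(0, 11), (1, 8), (1, 11), (6, 8), (6, 11), (7, 11)]
Unfold 2 (reflect across h@8): 12 holes -> [(0, 11), (1, 8), (1, 11), (6, 8), (6, 11), (7, 11), (8, 11), (9, 8), (9, 11), (14, 8), (14, 11), (15, 11)]
Unfold 3 (reflect across v@12): 24 holes -> [(0, 11), (0, 12), (1, 8), (1, 11), (1, 12), (1, 15), (6, 8), (6, 11), (6, 12), (6, 15), (7, 11), (7, 12), (8, 11), (8, 12), (9, 8), (9, 11), (9, 12), (9, 15), (14, 8), (14, 11), (14, 12), (14, 15), (15, 11), (15, 12)]
Unfold 4 (reflect across v@8): 48 holes -> [(0, 3), (0, 4), (0, 11), (0, 12), (1, 0), (1, 3), (1, 4), (1, 7), (1, 8), (1, 11), (1, 12), (1, 15), (6, 0), (6, 3), (6, 4), (6, 7), (6, 8), (6, 11), (6, 12), (6, 15), (7, 3), (7, 4), (7, 11), (7, 12), (8, 3), (8, 4), (8, 11), (8, 12), (9, 0), (9, 3), (9, 4), (9, 7), (9, 8), (9, 11), (9, 12), (9, 15), (14, 0), (14, 3), (14, 4), (14, 7), (14, 8), (14, 11), (14, 12), (14, 15), (15, 3), (15, 4), (15, 11), (15, 12)]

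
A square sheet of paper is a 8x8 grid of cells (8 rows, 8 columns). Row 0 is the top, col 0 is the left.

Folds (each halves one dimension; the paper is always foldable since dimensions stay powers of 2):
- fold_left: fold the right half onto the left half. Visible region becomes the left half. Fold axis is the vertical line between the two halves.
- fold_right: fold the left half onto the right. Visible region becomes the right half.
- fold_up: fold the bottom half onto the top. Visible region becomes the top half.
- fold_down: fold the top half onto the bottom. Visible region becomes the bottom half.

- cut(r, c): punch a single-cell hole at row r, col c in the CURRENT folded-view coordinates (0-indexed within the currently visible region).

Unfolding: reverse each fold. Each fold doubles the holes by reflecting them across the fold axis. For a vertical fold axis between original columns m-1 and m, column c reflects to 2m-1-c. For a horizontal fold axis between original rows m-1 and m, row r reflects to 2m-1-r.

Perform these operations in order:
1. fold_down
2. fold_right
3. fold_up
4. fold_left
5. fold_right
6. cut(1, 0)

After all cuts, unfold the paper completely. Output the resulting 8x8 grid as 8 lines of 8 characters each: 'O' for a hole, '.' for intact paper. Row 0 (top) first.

Answer: ........
OOOOOOOO
OOOOOOOO
........
........
OOOOOOOO
OOOOOOOO
........

Derivation:
Op 1 fold_down: fold axis h@4; visible region now rows[4,8) x cols[0,8) = 4x8
Op 2 fold_right: fold axis v@4; visible region now rows[4,8) x cols[4,8) = 4x4
Op 3 fold_up: fold axis h@6; visible region now rows[4,6) x cols[4,8) = 2x4
Op 4 fold_left: fold axis v@6; visible region now rows[4,6) x cols[4,6) = 2x2
Op 5 fold_right: fold axis v@5; visible region now rows[4,6) x cols[5,6) = 2x1
Op 6 cut(1, 0): punch at orig (5,5); cuts so far [(5, 5)]; region rows[4,6) x cols[5,6) = 2x1
Unfold 1 (reflect across v@5): 2 holes -> [(5, 4), (5, 5)]
Unfold 2 (reflect across v@6): 4 holes -> [(5, 4), (5, 5), (5, 6), (5, 7)]
Unfold 3 (reflect across h@6): 8 holes -> [(5, 4), (5, 5), (5, 6), (5, 7), (6, 4), (6, 5), (6, 6), (6, 7)]
Unfold 4 (reflect across v@4): 16 holes -> [(5, 0), (5, 1), (5, 2), (5, 3), (5, 4), (5, 5), (5, 6), (5, 7), (6, 0), (6, 1), (6, 2), (6, 3), (6, 4), (6, 5), (6, 6), (6, 7)]
Unfold 5 (reflect across h@4): 32 holes -> [(1, 0), (1, 1), (1, 2), (1, 3), (1, 4), (1, 5), (1, 6), (1, 7), (2, 0), (2, 1), (2, 2), (2, 3), (2, 4), (2, 5), (2, 6), (2, 7), (5, 0), (5, 1), (5, 2), (5, 3), (5, 4), (5, 5), (5, 6), (5, 7), (6, 0), (6, 1), (6, 2), (6, 3), (6, 4), (6, 5), (6, 6), (6, 7)]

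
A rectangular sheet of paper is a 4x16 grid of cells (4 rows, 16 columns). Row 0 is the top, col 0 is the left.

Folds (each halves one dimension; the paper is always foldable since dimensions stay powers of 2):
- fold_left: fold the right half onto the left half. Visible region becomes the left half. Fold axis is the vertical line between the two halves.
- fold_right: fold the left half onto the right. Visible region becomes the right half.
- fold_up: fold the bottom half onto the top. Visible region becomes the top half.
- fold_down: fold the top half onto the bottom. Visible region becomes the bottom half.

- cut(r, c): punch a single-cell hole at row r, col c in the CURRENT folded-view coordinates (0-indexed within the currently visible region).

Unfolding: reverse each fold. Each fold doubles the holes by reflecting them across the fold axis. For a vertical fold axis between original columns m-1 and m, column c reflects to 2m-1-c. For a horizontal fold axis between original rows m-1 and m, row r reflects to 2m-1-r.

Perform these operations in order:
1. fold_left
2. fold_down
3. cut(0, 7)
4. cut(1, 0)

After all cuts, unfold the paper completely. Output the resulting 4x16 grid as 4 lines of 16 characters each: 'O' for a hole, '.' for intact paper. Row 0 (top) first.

Op 1 fold_left: fold axis v@8; visible region now rows[0,4) x cols[0,8) = 4x8
Op 2 fold_down: fold axis h@2; visible region now rows[2,4) x cols[0,8) = 2x8
Op 3 cut(0, 7): punch at orig (2,7); cuts so far [(2, 7)]; region rows[2,4) x cols[0,8) = 2x8
Op 4 cut(1, 0): punch at orig (3,0); cuts so far [(2, 7), (3, 0)]; region rows[2,4) x cols[0,8) = 2x8
Unfold 1 (reflect across h@2): 4 holes -> [(0, 0), (1, 7), (2, 7), (3, 0)]
Unfold 2 (reflect across v@8): 8 holes -> [(0, 0), (0, 15), (1, 7), (1, 8), (2, 7), (2, 8), (3, 0), (3, 15)]

Answer: O..............O
.......OO.......
.......OO.......
O..............O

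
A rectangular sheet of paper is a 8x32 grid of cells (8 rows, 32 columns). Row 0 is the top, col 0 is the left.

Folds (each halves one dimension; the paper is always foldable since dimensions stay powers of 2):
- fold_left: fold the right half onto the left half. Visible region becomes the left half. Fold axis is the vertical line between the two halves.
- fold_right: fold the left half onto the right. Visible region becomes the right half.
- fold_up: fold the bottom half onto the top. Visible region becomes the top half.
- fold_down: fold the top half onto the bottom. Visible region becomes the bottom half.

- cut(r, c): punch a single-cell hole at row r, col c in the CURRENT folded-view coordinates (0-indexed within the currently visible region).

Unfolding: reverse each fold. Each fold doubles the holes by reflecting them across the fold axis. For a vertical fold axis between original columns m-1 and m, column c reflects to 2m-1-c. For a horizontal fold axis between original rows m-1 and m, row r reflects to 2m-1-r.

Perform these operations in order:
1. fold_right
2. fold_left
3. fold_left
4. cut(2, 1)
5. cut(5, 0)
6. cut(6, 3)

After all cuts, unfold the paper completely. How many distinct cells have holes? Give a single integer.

Op 1 fold_right: fold axis v@16; visible region now rows[0,8) x cols[16,32) = 8x16
Op 2 fold_left: fold axis v@24; visible region now rows[0,8) x cols[16,24) = 8x8
Op 3 fold_left: fold axis v@20; visible region now rows[0,8) x cols[16,20) = 8x4
Op 4 cut(2, 1): punch at orig (2,17); cuts so far [(2, 17)]; region rows[0,8) x cols[16,20) = 8x4
Op 5 cut(5, 0): punch at orig (5,16); cuts so far [(2, 17), (5, 16)]; region rows[0,8) x cols[16,20) = 8x4
Op 6 cut(6, 3): punch at orig (6,19); cuts so far [(2, 17), (5, 16), (6, 19)]; region rows[0,8) x cols[16,20) = 8x4
Unfold 1 (reflect across v@20): 6 holes -> [(2, 17), (2, 22), (5, 16), (5, 23), (6, 19), (6, 20)]
Unfold 2 (reflect across v@24): 12 holes -> [(2, 17), (2, 22), (2, 25), (2, 30), (5, 16), (5, 23), (5, 24), (5, 31), (6, 19), (6, 20), (6, 27), (6, 28)]
Unfold 3 (reflect across v@16): 24 holes -> [(2, 1), (2, 6), (2, 9), (2, 14), (2, 17), (2, 22), (2, 25), (2, 30), (5, 0), (5, 7), (5, 8), (5, 15), (5, 16), (5, 23), (5, 24), (5, 31), (6, 3), (6, 4), (6, 11), (6, 12), (6, 19), (6, 20), (6, 27), (6, 28)]

Answer: 24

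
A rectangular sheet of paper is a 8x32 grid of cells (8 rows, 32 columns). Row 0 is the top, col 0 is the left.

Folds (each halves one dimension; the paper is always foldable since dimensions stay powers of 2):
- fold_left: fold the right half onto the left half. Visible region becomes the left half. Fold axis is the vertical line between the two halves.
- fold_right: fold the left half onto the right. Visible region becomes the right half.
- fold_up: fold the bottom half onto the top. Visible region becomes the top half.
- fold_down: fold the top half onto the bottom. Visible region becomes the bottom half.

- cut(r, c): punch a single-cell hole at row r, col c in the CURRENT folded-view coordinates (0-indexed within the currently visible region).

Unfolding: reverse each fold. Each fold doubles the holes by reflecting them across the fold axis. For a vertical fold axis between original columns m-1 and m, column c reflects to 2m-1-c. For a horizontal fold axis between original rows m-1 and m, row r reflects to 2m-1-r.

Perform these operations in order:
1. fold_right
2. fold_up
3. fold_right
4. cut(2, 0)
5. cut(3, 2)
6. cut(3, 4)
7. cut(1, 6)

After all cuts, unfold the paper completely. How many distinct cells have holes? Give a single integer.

Answer: 32

Derivation:
Op 1 fold_right: fold axis v@16; visible region now rows[0,8) x cols[16,32) = 8x16
Op 2 fold_up: fold axis h@4; visible region now rows[0,4) x cols[16,32) = 4x16
Op 3 fold_right: fold axis v@24; visible region now rows[0,4) x cols[24,32) = 4x8
Op 4 cut(2, 0): punch at orig (2,24); cuts so far [(2, 24)]; region rows[0,4) x cols[24,32) = 4x8
Op 5 cut(3, 2): punch at orig (3,26); cuts so far [(2, 24), (3, 26)]; region rows[0,4) x cols[24,32) = 4x8
Op 6 cut(3, 4): punch at orig (3,28); cuts so far [(2, 24), (3, 26), (3, 28)]; region rows[0,4) x cols[24,32) = 4x8
Op 7 cut(1, 6): punch at orig (1,30); cuts so far [(1, 30), (2, 24), (3, 26), (3, 28)]; region rows[0,4) x cols[24,32) = 4x8
Unfold 1 (reflect across v@24): 8 holes -> [(1, 17), (1, 30), (2, 23), (2, 24), (3, 19), (3, 21), (3, 26), (3, 28)]
Unfold 2 (reflect across h@4): 16 holes -> [(1, 17), (1, 30), (2, 23), (2, 24), (3, 19), (3, 21), (3, 26), (3, 28), (4, 19), (4, 21), (4, 26), (4, 28), (5, 23), (5, 24), (6, 17), (6, 30)]
Unfold 3 (reflect across v@16): 32 holes -> [(1, 1), (1, 14), (1, 17), (1, 30), (2, 7), (2, 8), (2, 23), (2, 24), (3, 3), (3, 5), (3, 10), (3, 12), (3, 19), (3, 21), (3, 26), (3, 28), (4, 3), (4, 5), (4, 10), (4, 12), (4, 19), (4, 21), (4, 26), (4, 28), (5, 7), (5, 8), (5, 23), (5, 24), (6, 1), (6, 14), (6, 17), (6, 30)]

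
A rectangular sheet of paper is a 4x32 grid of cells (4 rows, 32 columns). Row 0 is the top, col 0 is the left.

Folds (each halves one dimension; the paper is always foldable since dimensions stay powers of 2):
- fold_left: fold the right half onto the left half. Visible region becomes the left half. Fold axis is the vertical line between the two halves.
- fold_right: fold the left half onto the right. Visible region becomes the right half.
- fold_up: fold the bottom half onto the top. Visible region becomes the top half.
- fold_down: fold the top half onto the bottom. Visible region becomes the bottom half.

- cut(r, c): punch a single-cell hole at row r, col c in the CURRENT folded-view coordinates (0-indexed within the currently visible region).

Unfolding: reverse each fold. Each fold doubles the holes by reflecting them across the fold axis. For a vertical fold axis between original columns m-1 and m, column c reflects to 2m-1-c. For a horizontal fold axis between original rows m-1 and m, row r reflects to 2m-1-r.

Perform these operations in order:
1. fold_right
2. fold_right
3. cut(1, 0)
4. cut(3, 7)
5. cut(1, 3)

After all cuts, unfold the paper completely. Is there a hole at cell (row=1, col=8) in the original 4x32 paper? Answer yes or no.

Answer: yes

Derivation:
Op 1 fold_right: fold axis v@16; visible region now rows[0,4) x cols[16,32) = 4x16
Op 2 fold_right: fold axis v@24; visible region now rows[0,4) x cols[24,32) = 4x8
Op 3 cut(1, 0): punch at orig (1,24); cuts so far [(1, 24)]; region rows[0,4) x cols[24,32) = 4x8
Op 4 cut(3, 7): punch at orig (3,31); cuts so far [(1, 24), (3, 31)]; region rows[0,4) x cols[24,32) = 4x8
Op 5 cut(1, 3): punch at orig (1,27); cuts so far [(1, 24), (1, 27), (3, 31)]; region rows[0,4) x cols[24,32) = 4x8
Unfold 1 (reflect across v@24): 6 holes -> [(1, 20), (1, 23), (1, 24), (1, 27), (3, 16), (3, 31)]
Unfold 2 (reflect across v@16): 12 holes -> [(1, 4), (1, 7), (1, 8), (1, 11), (1, 20), (1, 23), (1, 24), (1, 27), (3, 0), (3, 15), (3, 16), (3, 31)]
Holes: [(1, 4), (1, 7), (1, 8), (1, 11), (1, 20), (1, 23), (1, 24), (1, 27), (3, 0), (3, 15), (3, 16), (3, 31)]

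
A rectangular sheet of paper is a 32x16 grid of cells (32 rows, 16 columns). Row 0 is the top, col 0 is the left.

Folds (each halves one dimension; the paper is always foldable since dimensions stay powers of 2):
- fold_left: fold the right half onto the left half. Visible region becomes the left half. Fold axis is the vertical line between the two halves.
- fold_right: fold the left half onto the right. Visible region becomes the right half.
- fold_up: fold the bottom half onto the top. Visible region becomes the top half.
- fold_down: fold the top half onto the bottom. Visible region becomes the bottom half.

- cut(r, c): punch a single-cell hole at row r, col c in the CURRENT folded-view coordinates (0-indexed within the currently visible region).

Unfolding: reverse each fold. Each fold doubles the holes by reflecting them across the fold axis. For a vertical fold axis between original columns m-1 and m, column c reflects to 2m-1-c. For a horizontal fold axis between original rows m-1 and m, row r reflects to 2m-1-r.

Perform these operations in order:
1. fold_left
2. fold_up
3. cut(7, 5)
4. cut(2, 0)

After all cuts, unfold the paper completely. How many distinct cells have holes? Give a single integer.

Answer: 8

Derivation:
Op 1 fold_left: fold axis v@8; visible region now rows[0,32) x cols[0,8) = 32x8
Op 2 fold_up: fold axis h@16; visible region now rows[0,16) x cols[0,8) = 16x8
Op 3 cut(7, 5): punch at orig (7,5); cuts so far [(7, 5)]; region rows[0,16) x cols[0,8) = 16x8
Op 4 cut(2, 0): punch at orig (2,0); cuts so far [(2, 0), (7, 5)]; region rows[0,16) x cols[0,8) = 16x8
Unfold 1 (reflect across h@16): 4 holes -> [(2, 0), (7, 5), (24, 5), (29, 0)]
Unfold 2 (reflect across v@8): 8 holes -> [(2, 0), (2, 15), (7, 5), (7, 10), (24, 5), (24, 10), (29, 0), (29, 15)]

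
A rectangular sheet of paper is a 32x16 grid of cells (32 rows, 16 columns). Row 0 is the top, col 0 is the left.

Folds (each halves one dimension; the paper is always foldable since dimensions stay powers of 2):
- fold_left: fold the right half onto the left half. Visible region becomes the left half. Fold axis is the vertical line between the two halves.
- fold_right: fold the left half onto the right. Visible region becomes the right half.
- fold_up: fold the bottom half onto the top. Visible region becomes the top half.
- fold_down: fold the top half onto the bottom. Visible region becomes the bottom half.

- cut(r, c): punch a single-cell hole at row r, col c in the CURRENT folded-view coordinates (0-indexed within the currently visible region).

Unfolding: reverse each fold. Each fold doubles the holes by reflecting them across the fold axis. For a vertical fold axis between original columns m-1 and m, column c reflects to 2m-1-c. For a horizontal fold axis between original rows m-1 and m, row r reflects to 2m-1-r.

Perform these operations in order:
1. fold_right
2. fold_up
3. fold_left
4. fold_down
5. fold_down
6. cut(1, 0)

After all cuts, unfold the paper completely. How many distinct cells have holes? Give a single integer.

Answer: 32

Derivation:
Op 1 fold_right: fold axis v@8; visible region now rows[0,32) x cols[8,16) = 32x8
Op 2 fold_up: fold axis h@16; visible region now rows[0,16) x cols[8,16) = 16x8
Op 3 fold_left: fold axis v@12; visible region now rows[0,16) x cols[8,12) = 16x4
Op 4 fold_down: fold axis h@8; visible region now rows[8,16) x cols[8,12) = 8x4
Op 5 fold_down: fold axis h@12; visible region now rows[12,16) x cols[8,12) = 4x4
Op 6 cut(1, 0): punch at orig (13,8); cuts so far [(13, 8)]; region rows[12,16) x cols[8,12) = 4x4
Unfold 1 (reflect across h@12): 2 holes -> [(10, 8), (13, 8)]
Unfold 2 (reflect across h@8): 4 holes -> [(2, 8), (5, 8), (10, 8), (13, 8)]
Unfold 3 (reflect across v@12): 8 holes -> [(2, 8), (2, 15), (5, 8), (5, 15), (10, 8), (10, 15), (13, 8), (13, 15)]
Unfold 4 (reflect across h@16): 16 holes -> [(2, 8), (2, 15), (5, 8), (5, 15), (10, 8), (10, 15), (13, 8), (13, 15), (18, 8), (18, 15), (21, 8), (21, 15), (26, 8), (26, 15), (29, 8), (29, 15)]
Unfold 5 (reflect across v@8): 32 holes -> [(2, 0), (2, 7), (2, 8), (2, 15), (5, 0), (5, 7), (5, 8), (5, 15), (10, 0), (10, 7), (10, 8), (10, 15), (13, 0), (13, 7), (13, 8), (13, 15), (18, 0), (18, 7), (18, 8), (18, 15), (21, 0), (21, 7), (21, 8), (21, 15), (26, 0), (26, 7), (26, 8), (26, 15), (29, 0), (29, 7), (29, 8), (29, 15)]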